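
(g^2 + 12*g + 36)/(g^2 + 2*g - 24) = (g + 6)/(g - 4)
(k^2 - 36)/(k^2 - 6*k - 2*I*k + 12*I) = (k + 6)/(k - 2*I)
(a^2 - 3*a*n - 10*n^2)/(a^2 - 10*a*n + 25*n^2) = (a + 2*n)/(a - 5*n)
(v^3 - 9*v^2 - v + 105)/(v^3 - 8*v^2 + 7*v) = (v^2 - 2*v - 15)/(v*(v - 1))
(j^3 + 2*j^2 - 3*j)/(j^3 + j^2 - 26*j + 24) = j*(j + 3)/(j^2 + 2*j - 24)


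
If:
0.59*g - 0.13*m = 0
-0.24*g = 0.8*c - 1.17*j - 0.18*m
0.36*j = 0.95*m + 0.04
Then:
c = 4.01827330508475*m + 0.1625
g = 0.220338983050847*m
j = 2.63888888888889*m + 0.111111111111111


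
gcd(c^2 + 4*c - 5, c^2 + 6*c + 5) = c + 5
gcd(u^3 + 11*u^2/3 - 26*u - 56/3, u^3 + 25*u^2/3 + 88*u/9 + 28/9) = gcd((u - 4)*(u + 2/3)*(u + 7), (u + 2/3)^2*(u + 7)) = u^2 + 23*u/3 + 14/3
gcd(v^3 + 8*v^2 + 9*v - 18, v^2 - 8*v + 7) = v - 1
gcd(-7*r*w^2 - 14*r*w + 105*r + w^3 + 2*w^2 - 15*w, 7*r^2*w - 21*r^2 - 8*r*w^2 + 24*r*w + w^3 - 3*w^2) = 7*r*w - 21*r - w^2 + 3*w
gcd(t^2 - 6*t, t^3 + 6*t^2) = t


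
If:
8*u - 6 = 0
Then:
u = 3/4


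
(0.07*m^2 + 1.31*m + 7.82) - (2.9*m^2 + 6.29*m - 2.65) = -2.83*m^2 - 4.98*m + 10.47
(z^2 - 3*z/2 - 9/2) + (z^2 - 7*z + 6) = 2*z^2 - 17*z/2 + 3/2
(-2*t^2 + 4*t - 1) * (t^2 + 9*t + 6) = -2*t^4 - 14*t^3 + 23*t^2 + 15*t - 6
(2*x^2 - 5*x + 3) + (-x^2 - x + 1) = x^2 - 6*x + 4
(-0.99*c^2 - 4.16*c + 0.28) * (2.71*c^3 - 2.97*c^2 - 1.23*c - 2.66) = -2.6829*c^5 - 8.3333*c^4 + 14.3317*c^3 + 6.9186*c^2 + 10.7212*c - 0.7448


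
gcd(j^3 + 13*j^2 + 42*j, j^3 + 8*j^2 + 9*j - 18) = j + 6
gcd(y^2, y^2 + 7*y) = y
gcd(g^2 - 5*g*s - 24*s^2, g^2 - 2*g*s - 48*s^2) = -g + 8*s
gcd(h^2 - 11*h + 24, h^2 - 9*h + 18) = h - 3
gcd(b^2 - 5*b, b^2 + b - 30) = b - 5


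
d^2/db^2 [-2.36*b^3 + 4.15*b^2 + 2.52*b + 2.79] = 8.3 - 14.16*b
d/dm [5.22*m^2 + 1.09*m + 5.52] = 10.44*m + 1.09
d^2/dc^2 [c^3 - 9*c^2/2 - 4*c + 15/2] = 6*c - 9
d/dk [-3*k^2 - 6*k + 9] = -6*k - 6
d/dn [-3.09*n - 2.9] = -3.09000000000000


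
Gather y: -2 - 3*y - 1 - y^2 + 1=-y^2 - 3*y - 2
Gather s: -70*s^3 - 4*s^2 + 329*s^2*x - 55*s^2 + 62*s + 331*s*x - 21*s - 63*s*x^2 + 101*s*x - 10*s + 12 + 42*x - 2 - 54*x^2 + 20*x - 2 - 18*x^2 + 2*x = -70*s^3 + s^2*(329*x - 59) + s*(-63*x^2 + 432*x + 31) - 72*x^2 + 64*x + 8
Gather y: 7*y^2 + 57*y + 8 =7*y^2 + 57*y + 8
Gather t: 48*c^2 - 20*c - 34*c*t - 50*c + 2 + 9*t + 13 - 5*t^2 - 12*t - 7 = 48*c^2 - 70*c - 5*t^2 + t*(-34*c - 3) + 8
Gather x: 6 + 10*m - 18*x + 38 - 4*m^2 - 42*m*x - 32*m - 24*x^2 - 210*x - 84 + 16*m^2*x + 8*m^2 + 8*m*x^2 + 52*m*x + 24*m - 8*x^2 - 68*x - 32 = 4*m^2 + 2*m + x^2*(8*m - 32) + x*(16*m^2 + 10*m - 296) - 72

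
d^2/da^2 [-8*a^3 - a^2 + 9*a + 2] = -48*a - 2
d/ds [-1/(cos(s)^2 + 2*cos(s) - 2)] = -2*(cos(s) + 1)*sin(s)/(cos(s)^2 + 2*cos(s) - 2)^2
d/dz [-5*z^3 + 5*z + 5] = 5 - 15*z^2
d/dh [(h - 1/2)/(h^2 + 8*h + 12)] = (-h^2 + h + 16)/(h^4 + 16*h^3 + 88*h^2 + 192*h + 144)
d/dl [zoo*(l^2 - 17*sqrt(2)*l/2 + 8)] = zoo*(l + 1)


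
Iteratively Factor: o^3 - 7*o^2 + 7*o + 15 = (o - 5)*(o^2 - 2*o - 3) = (o - 5)*(o - 3)*(o + 1)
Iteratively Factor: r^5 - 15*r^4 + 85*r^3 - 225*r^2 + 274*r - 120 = (r - 2)*(r^4 - 13*r^3 + 59*r^2 - 107*r + 60) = (r - 3)*(r - 2)*(r^3 - 10*r^2 + 29*r - 20) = (r - 5)*(r - 3)*(r - 2)*(r^2 - 5*r + 4) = (r - 5)*(r - 4)*(r - 3)*(r - 2)*(r - 1)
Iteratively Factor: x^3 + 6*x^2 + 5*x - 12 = (x - 1)*(x^2 + 7*x + 12) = (x - 1)*(x + 4)*(x + 3)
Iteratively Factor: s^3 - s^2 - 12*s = (s + 3)*(s^2 - 4*s) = s*(s + 3)*(s - 4)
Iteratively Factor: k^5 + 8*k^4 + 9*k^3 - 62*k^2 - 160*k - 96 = (k + 4)*(k^4 + 4*k^3 - 7*k^2 - 34*k - 24) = (k + 2)*(k + 4)*(k^3 + 2*k^2 - 11*k - 12) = (k - 3)*(k + 2)*(k + 4)*(k^2 + 5*k + 4) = (k - 3)*(k + 2)*(k + 4)^2*(k + 1)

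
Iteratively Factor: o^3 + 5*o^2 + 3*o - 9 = (o - 1)*(o^2 + 6*o + 9) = (o - 1)*(o + 3)*(o + 3)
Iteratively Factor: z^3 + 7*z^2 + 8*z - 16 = (z + 4)*(z^2 + 3*z - 4) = (z - 1)*(z + 4)*(z + 4)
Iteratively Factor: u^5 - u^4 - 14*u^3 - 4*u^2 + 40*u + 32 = (u - 4)*(u^4 + 3*u^3 - 2*u^2 - 12*u - 8) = (u - 4)*(u + 1)*(u^3 + 2*u^2 - 4*u - 8) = (u - 4)*(u - 2)*(u + 1)*(u^2 + 4*u + 4) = (u - 4)*(u - 2)*(u + 1)*(u + 2)*(u + 2)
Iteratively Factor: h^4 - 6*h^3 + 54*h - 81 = (h + 3)*(h^3 - 9*h^2 + 27*h - 27) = (h - 3)*(h + 3)*(h^2 - 6*h + 9) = (h - 3)^2*(h + 3)*(h - 3)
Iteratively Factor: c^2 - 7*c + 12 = (c - 4)*(c - 3)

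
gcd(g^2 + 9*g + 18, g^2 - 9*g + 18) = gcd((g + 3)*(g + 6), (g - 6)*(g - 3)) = 1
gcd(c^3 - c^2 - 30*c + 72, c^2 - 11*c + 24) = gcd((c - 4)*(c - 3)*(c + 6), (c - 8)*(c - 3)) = c - 3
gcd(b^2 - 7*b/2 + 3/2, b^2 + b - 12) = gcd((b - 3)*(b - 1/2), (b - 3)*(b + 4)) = b - 3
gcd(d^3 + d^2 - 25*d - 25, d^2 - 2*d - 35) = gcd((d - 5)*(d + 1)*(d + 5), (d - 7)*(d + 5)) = d + 5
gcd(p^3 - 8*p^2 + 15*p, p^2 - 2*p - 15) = p - 5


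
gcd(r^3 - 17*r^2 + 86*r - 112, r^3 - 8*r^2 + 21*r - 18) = r - 2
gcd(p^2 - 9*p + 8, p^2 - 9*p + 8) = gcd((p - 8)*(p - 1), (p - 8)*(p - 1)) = p^2 - 9*p + 8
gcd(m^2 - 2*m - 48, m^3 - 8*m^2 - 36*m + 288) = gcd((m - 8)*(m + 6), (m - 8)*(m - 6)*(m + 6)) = m^2 - 2*m - 48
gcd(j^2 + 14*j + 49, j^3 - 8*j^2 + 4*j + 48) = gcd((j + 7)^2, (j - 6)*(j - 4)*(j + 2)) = 1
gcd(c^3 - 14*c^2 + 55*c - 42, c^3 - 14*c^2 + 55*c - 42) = c^3 - 14*c^2 + 55*c - 42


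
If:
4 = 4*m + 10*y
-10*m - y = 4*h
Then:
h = 6*y - 5/2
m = 1 - 5*y/2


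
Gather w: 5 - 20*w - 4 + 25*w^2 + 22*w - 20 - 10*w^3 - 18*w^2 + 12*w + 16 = -10*w^3 + 7*w^2 + 14*w - 3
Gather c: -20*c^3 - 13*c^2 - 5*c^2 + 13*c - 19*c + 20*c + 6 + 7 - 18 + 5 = -20*c^3 - 18*c^2 + 14*c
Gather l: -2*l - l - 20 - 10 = -3*l - 30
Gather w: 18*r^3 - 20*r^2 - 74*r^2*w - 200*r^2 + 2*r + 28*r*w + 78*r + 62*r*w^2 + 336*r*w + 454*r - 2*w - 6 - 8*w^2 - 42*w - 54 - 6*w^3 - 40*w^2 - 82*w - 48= 18*r^3 - 220*r^2 + 534*r - 6*w^3 + w^2*(62*r - 48) + w*(-74*r^2 + 364*r - 126) - 108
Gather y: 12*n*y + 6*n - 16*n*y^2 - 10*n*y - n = -16*n*y^2 + 2*n*y + 5*n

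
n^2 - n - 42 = (n - 7)*(n + 6)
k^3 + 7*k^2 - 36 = (k - 2)*(k + 3)*(k + 6)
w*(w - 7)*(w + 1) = w^3 - 6*w^2 - 7*w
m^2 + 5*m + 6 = (m + 2)*(m + 3)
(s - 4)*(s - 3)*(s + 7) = s^3 - 37*s + 84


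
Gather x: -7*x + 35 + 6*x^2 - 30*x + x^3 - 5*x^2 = x^3 + x^2 - 37*x + 35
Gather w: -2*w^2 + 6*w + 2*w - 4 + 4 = -2*w^2 + 8*w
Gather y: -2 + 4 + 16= 18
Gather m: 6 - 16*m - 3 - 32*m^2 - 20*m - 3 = -32*m^2 - 36*m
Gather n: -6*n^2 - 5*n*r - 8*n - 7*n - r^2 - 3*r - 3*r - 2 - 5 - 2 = -6*n^2 + n*(-5*r - 15) - r^2 - 6*r - 9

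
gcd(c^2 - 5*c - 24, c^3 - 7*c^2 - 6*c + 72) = c + 3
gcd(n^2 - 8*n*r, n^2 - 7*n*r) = n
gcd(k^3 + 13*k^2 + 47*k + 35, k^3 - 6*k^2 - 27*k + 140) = k + 5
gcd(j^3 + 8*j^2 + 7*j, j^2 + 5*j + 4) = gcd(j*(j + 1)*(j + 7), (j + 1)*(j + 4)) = j + 1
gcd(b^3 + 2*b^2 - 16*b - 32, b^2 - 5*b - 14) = b + 2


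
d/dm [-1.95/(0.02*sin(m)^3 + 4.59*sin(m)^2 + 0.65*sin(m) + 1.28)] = (0.117*sin(m)^2 + 17.901*sin(m) + 1.2675)*cos(m)/(0.02*sin(m)^3 + 4.59*sin(m)^2 + 0.65*sin(m) + 1.28)^2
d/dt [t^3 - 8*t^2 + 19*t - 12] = 3*t^2 - 16*t + 19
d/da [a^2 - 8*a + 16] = 2*a - 8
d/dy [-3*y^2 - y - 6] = -6*y - 1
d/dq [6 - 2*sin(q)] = -2*cos(q)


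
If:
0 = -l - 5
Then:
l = -5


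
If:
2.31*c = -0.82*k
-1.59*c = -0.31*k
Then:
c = 0.00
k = 0.00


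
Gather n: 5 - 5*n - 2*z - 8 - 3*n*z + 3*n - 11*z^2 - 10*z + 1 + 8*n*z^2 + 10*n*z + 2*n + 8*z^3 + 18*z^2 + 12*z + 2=n*(8*z^2 + 7*z) + 8*z^3 + 7*z^2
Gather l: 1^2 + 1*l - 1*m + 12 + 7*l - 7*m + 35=8*l - 8*m + 48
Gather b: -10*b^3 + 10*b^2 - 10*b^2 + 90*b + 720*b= -10*b^3 + 810*b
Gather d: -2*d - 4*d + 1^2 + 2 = 3 - 6*d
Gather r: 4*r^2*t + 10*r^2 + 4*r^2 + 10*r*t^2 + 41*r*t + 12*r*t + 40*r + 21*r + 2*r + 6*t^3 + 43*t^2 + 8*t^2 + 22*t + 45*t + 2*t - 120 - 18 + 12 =r^2*(4*t + 14) + r*(10*t^2 + 53*t + 63) + 6*t^3 + 51*t^2 + 69*t - 126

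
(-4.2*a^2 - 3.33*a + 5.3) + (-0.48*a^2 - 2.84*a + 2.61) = -4.68*a^2 - 6.17*a + 7.91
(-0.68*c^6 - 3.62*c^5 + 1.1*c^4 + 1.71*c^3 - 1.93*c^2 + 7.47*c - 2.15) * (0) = 0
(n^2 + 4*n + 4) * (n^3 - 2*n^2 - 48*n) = n^5 + 2*n^4 - 52*n^3 - 200*n^2 - 192*n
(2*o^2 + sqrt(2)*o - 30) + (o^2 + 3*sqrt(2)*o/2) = 3*o^2 + 5*sqrt(2)*o/2 - 30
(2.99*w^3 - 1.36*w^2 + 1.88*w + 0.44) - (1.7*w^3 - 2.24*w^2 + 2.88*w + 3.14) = 1.29*w^3 + 0.88*w^2 - 1.0*w - 2.7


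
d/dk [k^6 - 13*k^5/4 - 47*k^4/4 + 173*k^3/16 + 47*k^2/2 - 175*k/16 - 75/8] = 6*k^5 - 65*k^4/4 - 47*k^3 + 519*k^2/16 + 47*k - 175/16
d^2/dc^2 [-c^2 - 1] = -2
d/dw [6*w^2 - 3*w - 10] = 12*w - 3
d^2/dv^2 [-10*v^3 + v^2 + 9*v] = 2 - 60*v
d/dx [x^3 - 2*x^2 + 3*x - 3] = 3*x^2 - 4*x + 3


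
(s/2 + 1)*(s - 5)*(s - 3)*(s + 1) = s^4/2 - 5*s^3/2 - 7*s^2/2 + 29*s/2 + 15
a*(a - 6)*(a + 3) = a^3 - 3*a^2 - 18*a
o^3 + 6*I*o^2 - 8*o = o*(o + 2*I)*(o + 4*I)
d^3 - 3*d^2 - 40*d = d*(d - 8)*(d + 5)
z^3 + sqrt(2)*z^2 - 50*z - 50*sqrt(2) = (z - 5*sqrt(2))*(z + sqrt(2))*(z + 5*sqrt(2))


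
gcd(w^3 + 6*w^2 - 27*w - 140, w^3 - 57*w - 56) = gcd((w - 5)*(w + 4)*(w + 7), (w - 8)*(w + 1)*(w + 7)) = w + 7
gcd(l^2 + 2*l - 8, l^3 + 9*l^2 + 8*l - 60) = l - 2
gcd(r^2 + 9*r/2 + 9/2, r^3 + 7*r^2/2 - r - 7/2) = 1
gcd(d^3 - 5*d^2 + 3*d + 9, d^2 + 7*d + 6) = d + 1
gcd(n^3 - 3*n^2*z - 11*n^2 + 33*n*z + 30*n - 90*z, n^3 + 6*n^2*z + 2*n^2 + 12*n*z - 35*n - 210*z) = n - 5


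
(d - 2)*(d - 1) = d^2 - 3*d + 2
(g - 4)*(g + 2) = g^2 - 2*g - 8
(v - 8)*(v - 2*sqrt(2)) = v^2 - 8*v - 2*sqrt(2)*v + 16*sqrt(2)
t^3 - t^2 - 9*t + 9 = (t - 3)*(t - 1)*(t + 3)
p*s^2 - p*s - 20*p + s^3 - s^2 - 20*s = (p + s)*(s - 5)*(s + 4)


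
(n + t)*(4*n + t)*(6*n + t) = 24*n^3 + 34*n^2*t + 11*n*t^2 + t^3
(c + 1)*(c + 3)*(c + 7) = c^3 + 11*c^2 + 31*c + 21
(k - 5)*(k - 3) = k^2 - 8*k + 15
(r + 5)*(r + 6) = r^2 + 11*r + 30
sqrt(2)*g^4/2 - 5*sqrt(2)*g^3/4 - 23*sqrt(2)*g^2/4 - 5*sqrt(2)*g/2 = g*(g - 5)*(g + 1/2)*(sqrt(2)*g/2 + sqrt(2))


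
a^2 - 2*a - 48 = (a - 8)*(a + 6)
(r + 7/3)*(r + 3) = r^2 + 16*r/3 + 7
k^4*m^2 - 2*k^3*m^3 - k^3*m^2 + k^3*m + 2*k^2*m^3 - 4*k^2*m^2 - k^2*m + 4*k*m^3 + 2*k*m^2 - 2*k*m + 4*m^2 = (k - 2)*(k - 2*m)*(k*m + 1)*(k*m + m)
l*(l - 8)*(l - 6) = l^3 - 14*l^2 + 48*l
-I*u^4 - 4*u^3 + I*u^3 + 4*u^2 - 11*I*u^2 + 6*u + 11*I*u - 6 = (u - 1)*(u - 6*I)*(u + I)*(-I*u + 1)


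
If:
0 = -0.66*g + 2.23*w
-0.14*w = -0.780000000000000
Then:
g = 18.82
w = 5.57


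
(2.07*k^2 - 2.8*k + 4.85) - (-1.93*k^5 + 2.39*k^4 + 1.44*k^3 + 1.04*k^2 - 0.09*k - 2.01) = 1.93*k^5 - 2.39*k^4 - 1.44*k^3 + 1.03*k^2 - 2.71*k + 6.86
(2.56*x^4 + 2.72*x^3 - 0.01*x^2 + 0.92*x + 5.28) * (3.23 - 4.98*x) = -12.7488*x^5 - 5.2768*x^4 + 8.8354*x^3 - 4.6139*x^2 - 23.3228*x + 17.0544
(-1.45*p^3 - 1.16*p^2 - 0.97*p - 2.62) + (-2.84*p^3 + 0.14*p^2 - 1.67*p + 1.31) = -4.29*p^3 - 1.02*p^2 - 2.64*p - 1.31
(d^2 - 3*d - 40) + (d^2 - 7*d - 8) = 2*d^2 - 10*d - 48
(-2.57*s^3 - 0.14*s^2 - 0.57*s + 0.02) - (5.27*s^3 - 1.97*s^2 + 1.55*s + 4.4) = -7.84*s^3 + 1.83*s^2 - 2.12*s - 4.38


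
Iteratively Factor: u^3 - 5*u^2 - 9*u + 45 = (u - 5)*(u^2 - 9) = (u - 5)*(u - 3)*(u + 3)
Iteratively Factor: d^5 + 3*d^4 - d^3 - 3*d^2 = (d + 1)*(d^4 + 2*d^3 - 3*d^2) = (d + 1)*(d + 3)*(d^3 - d^2) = d*(d + 1)*(d + 3)*(d^2 - d) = d*(d - 1)*(d + 1)*(d + 3)*(d)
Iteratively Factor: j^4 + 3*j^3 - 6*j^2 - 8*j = (j + 1)*(j^3 + 2*j^2 - 8*j) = (j - 2)*(j + 1)*(j^2 + 4*j) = j*(j - 2)*(j + 1)*(j + 4)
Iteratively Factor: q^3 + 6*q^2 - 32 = (q - 2)*(q^2 + 8*q + 16) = (q - 2)*(q + 4)*(q + 4)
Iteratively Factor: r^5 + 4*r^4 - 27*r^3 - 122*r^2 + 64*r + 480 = (r - 5)*(r^4 + 9*r^3 + 18*r^2 - 32*r - 96) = (r - 5)*(r + 4)*(r^3 + 5*r^2 - 2*r - 24) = (r - 5)*(r - 2)*(r + 4)*(r^2 + 7*r + 12) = (r - 5)*(r - 2)*(r + 3)*(r + 4)*(r + 4)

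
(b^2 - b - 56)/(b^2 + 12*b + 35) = (b - 8)/(b + 5)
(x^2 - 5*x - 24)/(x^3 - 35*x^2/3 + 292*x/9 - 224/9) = 9*(x + 3)/(9*x^2 - 33*x + 28)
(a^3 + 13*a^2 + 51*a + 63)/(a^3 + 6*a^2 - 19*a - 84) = (a + 3)/(a - 4)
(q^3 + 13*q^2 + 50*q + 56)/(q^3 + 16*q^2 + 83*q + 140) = (q + 2)/(q + 5)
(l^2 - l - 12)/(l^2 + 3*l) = (l - 4)/l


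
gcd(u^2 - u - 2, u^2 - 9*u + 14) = u - 2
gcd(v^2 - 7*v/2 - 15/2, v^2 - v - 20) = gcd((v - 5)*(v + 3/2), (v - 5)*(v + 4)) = v - 5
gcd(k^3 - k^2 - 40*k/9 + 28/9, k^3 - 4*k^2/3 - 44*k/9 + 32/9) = k^2 + 4*k/3 - 4/3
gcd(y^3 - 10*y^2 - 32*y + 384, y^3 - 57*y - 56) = y - 8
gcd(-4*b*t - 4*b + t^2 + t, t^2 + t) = t + 1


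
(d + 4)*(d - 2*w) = d^2 - 2*d*w + 4*d - 8*w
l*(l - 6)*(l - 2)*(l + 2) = l^4 - 6*l^3 - 4*l^2 + 24*l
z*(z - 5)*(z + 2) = z^3 - 3*z^2 - 10*z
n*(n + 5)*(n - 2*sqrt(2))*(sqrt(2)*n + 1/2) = sqrt(2)*n^4 - 7*n^3/2 + 5*sqrt(2)*n^3 - 35*n^2/2 - sqrt(2)*n^2 - 5*sqrt(2)*n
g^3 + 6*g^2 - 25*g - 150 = (g - 5)*(g + 5)*(g + 6)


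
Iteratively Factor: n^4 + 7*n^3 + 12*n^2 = (n)*(n^3 + 7*n^2 + 12*n) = n*(n + 3)*(n^2 + 4*n) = n*(n + 3)*(n + 4)*(n)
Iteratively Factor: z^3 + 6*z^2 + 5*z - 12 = (z - 1)*(z^2 + 7*z + 12) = (z - 1)*(z + 4)*(z + 3)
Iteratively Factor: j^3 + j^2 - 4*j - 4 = (j - 2)*(j^2 + 3*j + 2) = (j - 2)*(j + 1)*(j + 2)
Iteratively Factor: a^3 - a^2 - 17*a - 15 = (a + 3)*(a^2 - 4*a - 5) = (a - 5)*(a + 3)*(a + 1)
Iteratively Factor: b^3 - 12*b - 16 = (b - 4)*(b^2 + 4*b + 4) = (b - 4)*(b + 2)*(b + 2)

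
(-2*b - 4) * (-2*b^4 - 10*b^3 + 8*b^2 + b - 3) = 4*b^5 + 28*b^4 + 24*b^3 - 34*b^2 + 2*b + 12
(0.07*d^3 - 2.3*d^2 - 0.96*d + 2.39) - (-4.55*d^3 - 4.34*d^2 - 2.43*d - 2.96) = 4.62*d^3 + 2.04*d^2 + 1.47*d + 5.35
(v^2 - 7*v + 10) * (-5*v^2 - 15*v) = -5*v^4 + 20*v^3 + 55*v^2 - 150*v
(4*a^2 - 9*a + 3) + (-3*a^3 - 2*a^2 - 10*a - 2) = -3*a^3 + 2*a^2 - 19*a + 1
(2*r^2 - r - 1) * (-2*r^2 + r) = -4*r^4 + 4*r^3 + r^2 - r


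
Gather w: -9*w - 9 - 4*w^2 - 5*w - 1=-4*w^2 - 14*w - 10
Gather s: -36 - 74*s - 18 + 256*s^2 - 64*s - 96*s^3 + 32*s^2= -96*s^3 + 288*s^2 - 138*s - 54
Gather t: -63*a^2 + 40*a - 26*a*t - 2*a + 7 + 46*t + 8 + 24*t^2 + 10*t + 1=-63*a^2 + 38*a + 24*t^2 + t*(56 - 26*a) + 16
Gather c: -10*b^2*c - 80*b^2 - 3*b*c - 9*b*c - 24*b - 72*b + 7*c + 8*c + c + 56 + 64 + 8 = -80*b^2 - 96*b + c*(-10*b^2 - 12*b + 16) + 128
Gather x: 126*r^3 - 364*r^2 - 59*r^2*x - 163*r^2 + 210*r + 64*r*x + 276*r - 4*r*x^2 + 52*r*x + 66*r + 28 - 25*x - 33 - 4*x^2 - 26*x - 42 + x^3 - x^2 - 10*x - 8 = 126*r^3 - 527*r^2 + 552*r + x^3 + x^2*(-4*r - 5) + x*(-59*r^2 + 116*r - 61) - 55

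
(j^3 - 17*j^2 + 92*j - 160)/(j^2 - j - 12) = (j^2 - 13*j + 40)/(j + 3)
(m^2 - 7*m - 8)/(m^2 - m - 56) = (m + 1)/(m + 7)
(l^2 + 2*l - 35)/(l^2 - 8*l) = (l^2 + 2*l - 35)/(l*(l - 8))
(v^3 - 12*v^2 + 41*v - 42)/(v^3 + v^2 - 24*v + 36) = (v - 7)/(v + 6)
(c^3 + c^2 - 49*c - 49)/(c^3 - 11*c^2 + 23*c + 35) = (c + 7)/(c - 5)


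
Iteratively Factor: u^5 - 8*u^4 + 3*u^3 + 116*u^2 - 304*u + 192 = (u - 4)*(u^4 - 4*u^3 - 13*u^2 + 64*u - 48) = (u - 4)^2*(u^3 - 13*u + 12) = (u - 4)^2*(u - 3)*(u^2 + 3*u - 4) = (u - 4)^2*(u - 3)*(u - 1)*(u + 4)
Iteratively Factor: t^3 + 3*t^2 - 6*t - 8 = (t + 4)*(t^2 - t - 2) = (t - 2)*(t + 4)*(t + 1)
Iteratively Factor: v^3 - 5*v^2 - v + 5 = (v + 1)*(v^2 - 6*v + 5) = (v - 1)*(v + 1)*(v - 5)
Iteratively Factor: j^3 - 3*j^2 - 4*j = (j)*(j^2 - 3*j - 4) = j*(j - 4)*(j + 1)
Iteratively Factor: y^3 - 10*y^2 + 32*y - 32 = (y - 4)*(y^2 - 6*y + 8) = (y - 4)*(y - 2)*(y - 4)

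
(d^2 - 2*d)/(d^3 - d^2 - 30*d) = (2 - d)/(-d^2 + d + 30)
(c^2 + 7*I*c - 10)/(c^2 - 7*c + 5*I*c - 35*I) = (c + 2*I)/(c - 7)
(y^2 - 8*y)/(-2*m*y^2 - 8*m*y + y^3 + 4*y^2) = (8 - y)/(2*m*y + 8*m - y^2 - 4*y)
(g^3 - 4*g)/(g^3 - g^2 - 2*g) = (g + 2)/(g + 1)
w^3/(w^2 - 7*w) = w^2/(w - 7)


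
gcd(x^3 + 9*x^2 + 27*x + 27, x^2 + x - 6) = x + 3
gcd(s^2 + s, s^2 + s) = s^2 + s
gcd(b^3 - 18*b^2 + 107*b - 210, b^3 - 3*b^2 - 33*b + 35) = b - 7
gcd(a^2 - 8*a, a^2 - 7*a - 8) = a - 8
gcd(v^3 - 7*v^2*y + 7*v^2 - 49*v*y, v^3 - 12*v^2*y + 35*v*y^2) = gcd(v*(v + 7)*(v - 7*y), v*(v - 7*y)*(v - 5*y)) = -v^2 + 7*v*y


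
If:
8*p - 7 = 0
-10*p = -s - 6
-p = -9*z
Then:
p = 7/8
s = 11/4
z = 7/72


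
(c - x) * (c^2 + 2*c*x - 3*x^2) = c^3 + c^2*x - 5*c*x^2 + 3*x^3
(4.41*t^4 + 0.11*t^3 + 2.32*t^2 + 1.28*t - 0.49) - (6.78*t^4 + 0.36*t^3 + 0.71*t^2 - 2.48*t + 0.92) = -2.37*t^4 - 0.25*t^3 + 1.61*t^2 + 3.76*t - 1.41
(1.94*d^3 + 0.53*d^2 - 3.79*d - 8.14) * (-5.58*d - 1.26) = -10.8252*d^4 - 5.4018*d^3 + 20.4804*d^2 + 50.1966*d + 10.2564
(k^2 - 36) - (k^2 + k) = -k - 36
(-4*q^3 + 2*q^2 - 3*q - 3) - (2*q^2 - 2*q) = -4*q^3 - q - 3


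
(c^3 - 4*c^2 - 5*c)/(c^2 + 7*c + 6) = c*(c - 5)/(c + 6)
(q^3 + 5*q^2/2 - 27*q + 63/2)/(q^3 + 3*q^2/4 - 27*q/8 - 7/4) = 4*(2*q^3 + 5*q^2 - 54*q + 63)/(8*q^3 + 6*q^2 - 27*q - 14)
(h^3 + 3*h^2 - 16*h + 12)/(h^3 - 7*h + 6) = (h + 6)/(h + 3)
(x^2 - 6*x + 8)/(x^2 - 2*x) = (x - 4)/x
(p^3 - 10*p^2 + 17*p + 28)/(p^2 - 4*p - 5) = (p^2 - 11*p + 28)/(p - 5)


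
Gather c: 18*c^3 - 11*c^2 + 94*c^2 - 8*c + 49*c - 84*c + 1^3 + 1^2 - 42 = 18*c^3 + 83*c^2 - 43*c - 40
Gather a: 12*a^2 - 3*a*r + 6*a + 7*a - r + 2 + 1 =12*a^2 + a*(13 - 3*r) - r + 3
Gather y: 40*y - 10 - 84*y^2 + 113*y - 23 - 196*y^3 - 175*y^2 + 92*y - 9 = -196*y^3 - 259*y^2 + 245*y - 42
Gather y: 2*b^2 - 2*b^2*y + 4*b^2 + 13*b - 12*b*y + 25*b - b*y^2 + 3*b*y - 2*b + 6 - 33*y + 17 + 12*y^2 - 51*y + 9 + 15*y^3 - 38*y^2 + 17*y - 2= 6*b^2 + 36*b + 15*y^3 + y^2*(-b - 26) + y*(-2*b^2 - 9*b - 67) + 30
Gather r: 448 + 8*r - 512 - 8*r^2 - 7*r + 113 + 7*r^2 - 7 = -r^2 + r + 42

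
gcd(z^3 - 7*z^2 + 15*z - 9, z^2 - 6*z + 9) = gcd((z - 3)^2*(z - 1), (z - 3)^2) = z^2 - 6*z + 9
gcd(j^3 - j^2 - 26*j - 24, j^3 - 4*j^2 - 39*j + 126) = 1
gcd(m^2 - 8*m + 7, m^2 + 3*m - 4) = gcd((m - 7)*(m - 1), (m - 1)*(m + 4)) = m - 1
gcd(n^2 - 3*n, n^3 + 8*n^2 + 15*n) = n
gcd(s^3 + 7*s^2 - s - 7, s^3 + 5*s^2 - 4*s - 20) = 1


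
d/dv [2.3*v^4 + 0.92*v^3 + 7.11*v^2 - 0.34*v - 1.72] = 9.2*v^3 + 2.76*v^2 + 14.22*v - 0.34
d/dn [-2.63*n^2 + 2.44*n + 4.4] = 2.44 - 5.26*n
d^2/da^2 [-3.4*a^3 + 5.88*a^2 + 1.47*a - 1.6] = 11.76 - 20.4*a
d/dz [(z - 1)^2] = 2*z - 2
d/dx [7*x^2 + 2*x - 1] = 14*x + 2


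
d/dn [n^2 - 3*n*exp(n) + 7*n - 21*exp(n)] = -3*n*exp(n) + 2*n - 24*exp(n) + 7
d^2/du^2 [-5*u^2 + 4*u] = -10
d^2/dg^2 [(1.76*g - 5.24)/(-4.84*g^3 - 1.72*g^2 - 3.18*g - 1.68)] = (-247.374336*g^5 + 1385.09184*g^4 + 741.714688*g^3 + 748.642368*g^2 - 53.166528*g + 94.500192)/(113.379904*g^9 + 120.876096*g^8 + 266.436192*g^7 + 281.990656*g^6 + 258.969168*g^5 + 222.233616*g^4 + 128.272248*g^3 + 65.53008*g^2 + 26.925696*g + 4.741632)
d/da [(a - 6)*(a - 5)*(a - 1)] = 3*a^2 - 24*a + 41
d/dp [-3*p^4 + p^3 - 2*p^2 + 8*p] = -12*p^3 + 3*p^2 - 4*p + 8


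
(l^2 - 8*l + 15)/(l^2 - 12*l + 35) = (l - 3)/(l - 7)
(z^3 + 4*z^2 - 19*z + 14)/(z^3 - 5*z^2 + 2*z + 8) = (z^2 + 6*z - 7)/(z^2 - 3*z - 4)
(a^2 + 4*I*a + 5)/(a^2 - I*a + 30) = (a - I)/(a - 6*I)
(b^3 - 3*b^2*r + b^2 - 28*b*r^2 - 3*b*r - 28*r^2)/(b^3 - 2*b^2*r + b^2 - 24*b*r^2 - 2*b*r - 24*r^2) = (-b + 7*r)/(-b + 6*r)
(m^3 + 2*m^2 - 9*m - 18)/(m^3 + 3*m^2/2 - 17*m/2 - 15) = 2*(m + 3)/(2*m + 5)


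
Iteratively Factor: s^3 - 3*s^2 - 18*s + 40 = (s - 2)*(s^2 - s - 20) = (s - 2)*(s + 4)*(s - 5)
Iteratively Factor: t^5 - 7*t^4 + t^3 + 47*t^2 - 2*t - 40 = (t - 5)*(t^4 - 2*t^3 - 9*t^2 + 2*t + 8) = (t - 5)*(t - 4)*(t^3 + 2*t^2 - t - 2) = (t - 5)*(t - 4)*(t + 1)*(t^2 + t - 2) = (t - 5)*(t - 4)*(t - 1)*(t + 1)*(t + 2)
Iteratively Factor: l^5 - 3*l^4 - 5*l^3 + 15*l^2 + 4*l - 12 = (l - 3)*(l^4 - 5*l^2 + 4) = (l - 3)*(l - 1)*(l^3 + l^2 - 4*l - 4) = (l - 3)*(l - 2)*(l - 1)*(l^2 + 3*l + 2) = (l - 3)*(l - 2)*(l - 1)*(l + 1)*(l + 2)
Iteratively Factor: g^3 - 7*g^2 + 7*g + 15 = (g + 1)*(g^2 - 8*g + 15) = (g - 3)*(g + 1)*(g - 5)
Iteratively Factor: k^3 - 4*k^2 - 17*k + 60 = (k - 3)*(k^2 - k - 20) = (k - 3)*(k + 4)*(k - 5)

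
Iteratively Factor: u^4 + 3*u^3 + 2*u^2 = (u)*(u^3 + 3*u^2 + 2*u) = u^2*(u^2 + 3*u + 2) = u^2*(u + 1)*(u + 2)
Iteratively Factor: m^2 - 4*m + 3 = (m - 1)*(m - 3)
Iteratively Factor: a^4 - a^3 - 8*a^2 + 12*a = (a + 3)*(a^3 - 4*a^2 + 4*a) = (a - 2)*(a + 3)*(a^2 - 2*a) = a*(a - 2)*(a + 3)*(a - 2)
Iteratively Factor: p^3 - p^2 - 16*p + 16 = (p - 1)*(p^2 - 16) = (p - 1)*(p + 4)*(p - 4)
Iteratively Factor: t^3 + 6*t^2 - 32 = (t + 4)*(t^2 + 2*t - 8) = (t + 4)^2*(t - 2)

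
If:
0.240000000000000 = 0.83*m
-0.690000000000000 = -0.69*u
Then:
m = 0.29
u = 1.00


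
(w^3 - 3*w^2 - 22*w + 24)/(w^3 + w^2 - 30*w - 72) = (w - 1)/(w + 3)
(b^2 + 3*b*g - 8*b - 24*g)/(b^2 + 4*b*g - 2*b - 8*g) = (b^2 + 3*b*g - 8*b - 24*g)/(b^2 + 4*b*g - 2*b - 8*g)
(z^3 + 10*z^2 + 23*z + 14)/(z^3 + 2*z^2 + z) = (z^2 + 9*z + 14)/(z*(z + 1))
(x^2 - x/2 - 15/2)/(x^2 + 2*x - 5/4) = 2*(x - 3)/(2*x - 1)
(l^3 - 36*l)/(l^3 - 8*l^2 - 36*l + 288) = l/(l - 8)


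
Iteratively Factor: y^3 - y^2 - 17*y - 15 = (y + 1)*(y^2 - 2*y - 15) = (y + 1)*(y + 3)*(y - 5)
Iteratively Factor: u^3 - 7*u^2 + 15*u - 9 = (u - 3)*(u^2 - 4*u + 3) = (u - 3)*(u - 1)*(u - 3)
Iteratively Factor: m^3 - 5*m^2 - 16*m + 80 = (m - 5)*(m^2 - 16) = (m - 5)*(m - 4)*(m + 4)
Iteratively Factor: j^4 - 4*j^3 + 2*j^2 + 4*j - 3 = (j - 1)*(j^3 - 3*j^2 - j + 3) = (j - 1)*(j + 1)*(j^2 - 4*j + 3) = (j - 1)^2*(j + 1)*(j - 3)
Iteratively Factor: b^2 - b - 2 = (b + 1)*(b - 2)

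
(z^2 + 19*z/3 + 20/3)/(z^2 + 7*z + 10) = (z + 4/3)/(z + 2)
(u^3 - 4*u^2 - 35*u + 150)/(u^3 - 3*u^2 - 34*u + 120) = (u - 5)/(u - 4)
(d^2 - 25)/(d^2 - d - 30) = (d - 5)/(d - 6)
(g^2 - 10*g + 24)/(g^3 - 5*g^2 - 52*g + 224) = (g - 6)/(g^2 - g - 56)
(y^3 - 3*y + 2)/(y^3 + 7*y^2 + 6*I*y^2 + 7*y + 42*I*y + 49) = (y^3 - 3*y + 2)/(y^3 + y^2*(7 + 6*I) + y*(7 + 42*I) + 49)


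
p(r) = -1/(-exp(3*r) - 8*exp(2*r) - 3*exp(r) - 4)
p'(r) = -(3*exp(3*r) + 16*exp(2*r) + 3*exp(r))/(-exp(3*r) - 8*exp(2*r) - 3*exp(r) - 4)^2 = (-3*exp(2*r) - 16*exp(r) - 3)*exp(r)/(exp(3*r) + 8*exp(2*r) + 3*exp(r) + 4)^2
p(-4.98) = 0.25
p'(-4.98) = -0.00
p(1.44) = 0.00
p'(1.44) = -0.01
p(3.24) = 0.00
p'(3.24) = -0.00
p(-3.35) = 0.24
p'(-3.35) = -0.01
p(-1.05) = 0.16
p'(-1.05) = -0.09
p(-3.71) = 0.25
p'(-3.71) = -0.00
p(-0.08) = 0.07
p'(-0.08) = -0.09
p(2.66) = 0.00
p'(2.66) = -0.00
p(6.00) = 0.00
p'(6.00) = 0.00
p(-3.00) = 0.24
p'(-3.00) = -0.01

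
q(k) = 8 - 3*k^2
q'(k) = -6*k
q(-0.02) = 8.00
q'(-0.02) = 0.12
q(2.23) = -6.92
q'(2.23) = -13.38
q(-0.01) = 8.00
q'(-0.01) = 0.06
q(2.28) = -7.60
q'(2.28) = -13.68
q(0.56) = 7.06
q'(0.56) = -3.36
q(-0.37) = 7.59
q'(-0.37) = 2.22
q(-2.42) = -9.57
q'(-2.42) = 14.52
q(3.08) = -20.46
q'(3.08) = -18.48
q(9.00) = -235.00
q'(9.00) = -54.00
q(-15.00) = -667.00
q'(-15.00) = 90.00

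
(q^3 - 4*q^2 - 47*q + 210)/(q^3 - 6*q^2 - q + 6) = (q^2 + 2*q - 35)/(q^2 - 1)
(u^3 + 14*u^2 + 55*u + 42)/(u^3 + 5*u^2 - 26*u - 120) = (u^2 + 8*u + 7)/(u^2 - u - 20)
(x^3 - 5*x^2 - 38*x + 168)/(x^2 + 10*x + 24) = (x^2 - 11*x + 28)/(x + 4)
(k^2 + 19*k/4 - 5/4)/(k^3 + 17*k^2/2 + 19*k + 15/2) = (4*k - 1)/(2*(2*k^2 + 7*k + 3))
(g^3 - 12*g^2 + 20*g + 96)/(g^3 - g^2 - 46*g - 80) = (g - 6)/(g + 5)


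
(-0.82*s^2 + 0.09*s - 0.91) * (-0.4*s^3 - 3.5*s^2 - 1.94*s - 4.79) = 0.328*s^5 + 2.834*s^4 + 1.6398*s^3 + 6.9382*s^2 + 1.3343*s + 4.3589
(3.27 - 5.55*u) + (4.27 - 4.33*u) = 7.54 - 9.88*u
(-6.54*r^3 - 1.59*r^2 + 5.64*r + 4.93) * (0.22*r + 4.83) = -1.4388*r^4 - 31.938*r^3 - 6.4389*r^2 + 28.3258*r + 23.8119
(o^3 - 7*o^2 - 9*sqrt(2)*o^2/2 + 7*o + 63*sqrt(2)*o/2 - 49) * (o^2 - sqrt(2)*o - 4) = o^5 - 11*sqrt(2)*o^4/2 - 7*o^4 + 12*o^3 + 77*sqrt(2)*o^3/2 - 84*o^2 + 11*sqrt(2)*o^2 - 77*sqrt(2)*o - 28*o + 196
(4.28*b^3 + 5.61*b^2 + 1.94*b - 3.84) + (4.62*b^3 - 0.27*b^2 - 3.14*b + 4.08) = 8.9*b^3 + 5.34*b^2 - 1.2*b + 0.24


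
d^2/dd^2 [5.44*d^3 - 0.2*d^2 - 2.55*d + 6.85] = 32.64*d - 0.4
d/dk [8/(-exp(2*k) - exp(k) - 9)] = (16*exp(k) + 8)*exp(k)/(exp(2*k) + exp(k) + 9)^2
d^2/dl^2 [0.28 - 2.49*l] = 0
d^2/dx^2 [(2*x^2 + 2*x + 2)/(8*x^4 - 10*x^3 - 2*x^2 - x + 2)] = 4*(192*x^8 + 144*x^7 + 116*x^6 - 900*x^5 + 318*x^4 + 116*x^3 + 78*x^2 + 78*x + 11)/(512*x^12 - 1920*x^11 + 2016*x^10 - 232*x^9 + 360*x^8 - 1284*x^7 + 304*x^6 + 102*x^5 + 234*x^4 - 97*x^3 - 18*x^2 - 12*x + 8)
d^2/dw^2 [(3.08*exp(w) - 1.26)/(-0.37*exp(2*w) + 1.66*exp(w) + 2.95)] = (-0.421652*exp(4*w) - 1.20176*exp(3*w) - 22.492596*exp(2*w) + 24.055976*exp(w) - 32.97392)*exp(w)/(0.050653*exp(6*w) - 0.681762*exp(5*w) + 1.847151*exp(4*w) + 6.297044*exp(3*w) - 14.727285*exp(2*w) - 43.33845*exp(w) - 25.672375)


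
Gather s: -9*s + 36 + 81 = 117 - 9*s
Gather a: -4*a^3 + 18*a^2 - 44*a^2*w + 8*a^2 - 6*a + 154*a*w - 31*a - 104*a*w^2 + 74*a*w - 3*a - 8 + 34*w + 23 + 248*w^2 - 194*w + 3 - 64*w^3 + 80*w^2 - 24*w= -4*a^3 + a^2*(26 - 44*w) + a*(-104*w^2 + 228*w - 40) - 64*w^3 + 328*w^2 - 184*w + 18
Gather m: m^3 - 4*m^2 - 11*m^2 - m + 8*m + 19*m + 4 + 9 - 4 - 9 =m^3 - 15*m^2 + 26*m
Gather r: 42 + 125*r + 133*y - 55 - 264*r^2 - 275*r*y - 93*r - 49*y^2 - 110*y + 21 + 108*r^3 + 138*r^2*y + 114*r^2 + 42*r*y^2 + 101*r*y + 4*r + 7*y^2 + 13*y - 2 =108*r^3 + r^2*(138*y - 150) + r*(42*y^2 - 174*y + 36) - 42*y^2 + 36*y + 6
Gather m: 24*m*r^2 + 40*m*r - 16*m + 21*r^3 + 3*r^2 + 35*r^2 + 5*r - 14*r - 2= m*(24*r^2 + 40*r - 16) + 21*r^3 + 38*r^2 - 9*r - 2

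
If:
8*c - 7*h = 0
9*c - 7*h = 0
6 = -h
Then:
No Solution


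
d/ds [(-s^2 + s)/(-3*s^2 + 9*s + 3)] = (-2*s^2 - 2*s + 1)/(3*(s^4 - 6*s^3 + 7*s^2 + 6*s + 1))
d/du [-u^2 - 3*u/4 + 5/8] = -2*u - 3/4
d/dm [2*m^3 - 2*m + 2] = 6*m^2 - 2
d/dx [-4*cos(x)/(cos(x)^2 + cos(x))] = -4*sin(x)/(cos(x) + 1)^2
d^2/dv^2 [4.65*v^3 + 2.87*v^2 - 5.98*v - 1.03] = 27.9*v + 5.74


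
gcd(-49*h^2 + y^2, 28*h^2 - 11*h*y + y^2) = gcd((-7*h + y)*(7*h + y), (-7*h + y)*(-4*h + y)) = -7*h + y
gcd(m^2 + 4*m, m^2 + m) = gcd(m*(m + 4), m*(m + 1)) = m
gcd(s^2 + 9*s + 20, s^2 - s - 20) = s + 4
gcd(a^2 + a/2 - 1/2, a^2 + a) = a + 1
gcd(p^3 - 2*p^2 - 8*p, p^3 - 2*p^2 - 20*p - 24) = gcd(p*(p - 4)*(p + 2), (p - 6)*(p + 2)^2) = p + 2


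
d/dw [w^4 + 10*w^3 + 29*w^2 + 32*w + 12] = 4*w^3 + 30*w^2 + 58*w + 32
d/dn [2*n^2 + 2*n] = 4*n + 2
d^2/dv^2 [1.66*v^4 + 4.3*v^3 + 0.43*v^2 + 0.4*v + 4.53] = 19.92*v^2 + 25.8*v + 0.86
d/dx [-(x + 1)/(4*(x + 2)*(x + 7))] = (x^2 + 2*x - 5)/(4*(x^4 + 18*x^3 + 109*x^2 + 252*x + 196))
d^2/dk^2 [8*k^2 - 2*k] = 16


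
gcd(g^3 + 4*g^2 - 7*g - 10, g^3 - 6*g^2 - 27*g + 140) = g + 5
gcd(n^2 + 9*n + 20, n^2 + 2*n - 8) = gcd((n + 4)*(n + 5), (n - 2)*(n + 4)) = n + 4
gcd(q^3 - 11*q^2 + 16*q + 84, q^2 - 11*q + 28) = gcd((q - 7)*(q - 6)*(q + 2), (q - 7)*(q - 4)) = q - 7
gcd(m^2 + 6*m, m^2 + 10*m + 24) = m + 6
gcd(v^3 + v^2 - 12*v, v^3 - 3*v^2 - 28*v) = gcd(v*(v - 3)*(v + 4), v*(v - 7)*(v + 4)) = v^2 + 4*v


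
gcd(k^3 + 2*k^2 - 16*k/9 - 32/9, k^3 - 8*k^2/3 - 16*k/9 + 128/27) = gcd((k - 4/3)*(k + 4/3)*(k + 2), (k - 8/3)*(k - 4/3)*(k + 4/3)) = k^2 - 16/9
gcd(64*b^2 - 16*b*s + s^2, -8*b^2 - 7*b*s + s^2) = -8*b + s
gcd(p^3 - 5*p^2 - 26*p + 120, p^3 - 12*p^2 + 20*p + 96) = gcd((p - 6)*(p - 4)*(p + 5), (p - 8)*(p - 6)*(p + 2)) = p - 6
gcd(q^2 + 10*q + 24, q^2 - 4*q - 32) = q + 4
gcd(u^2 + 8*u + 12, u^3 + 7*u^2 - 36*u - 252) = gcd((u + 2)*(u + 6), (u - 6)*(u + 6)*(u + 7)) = u + 6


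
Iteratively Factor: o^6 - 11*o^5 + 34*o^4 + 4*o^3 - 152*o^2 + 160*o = (o)*(o^5 - 11*o^4 + 34*o^3 + 4*o^2 - 152*o + 160) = o*(o - 2)*(o^4 - 9*o^3 + 16*o^2 + 36*o - 80) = o*(o - 2)*(o + 2)*(o^3 - 11*o^2 + 38*o - 40) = o*(o - 5)*(o - 2)*(o + 2)*(o^2 - 6*o + 8) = o*(o - 5)*(o - 2)^2*(o + 2)*(o - 4)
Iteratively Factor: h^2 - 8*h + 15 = (h - 5)*(h - 3)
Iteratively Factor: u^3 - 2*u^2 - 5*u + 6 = (u - 1)*(u^2 - u - 6) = (u - 3)*(u - 1)*(u + 2)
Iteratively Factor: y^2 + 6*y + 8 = (y + 2)*(y + 4)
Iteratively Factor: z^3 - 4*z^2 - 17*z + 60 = (z - 3)*(z^2 - z - 20) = (z - 3)*(z + 4)*(z - 5)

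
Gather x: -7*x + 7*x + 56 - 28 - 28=0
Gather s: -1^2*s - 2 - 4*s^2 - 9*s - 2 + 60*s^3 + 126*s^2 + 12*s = 60*s^3 + 122*s^2 + 2*s - 4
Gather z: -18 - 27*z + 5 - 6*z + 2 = -33*z - 11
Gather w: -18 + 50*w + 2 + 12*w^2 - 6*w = 12*w^2 + 44*w - 16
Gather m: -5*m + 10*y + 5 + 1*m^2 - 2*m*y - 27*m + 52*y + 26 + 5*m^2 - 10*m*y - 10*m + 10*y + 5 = 6*m^2 + m*(-12*y - 42) + 72*y + 36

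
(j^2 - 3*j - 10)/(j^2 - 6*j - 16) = (j - 5)/(j - 8)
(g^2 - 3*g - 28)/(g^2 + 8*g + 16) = (g - 7)/(g + 4)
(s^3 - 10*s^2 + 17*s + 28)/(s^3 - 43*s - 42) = (s - 4)/(s + 6)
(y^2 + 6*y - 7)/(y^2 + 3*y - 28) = (y - 1)/(y - 4)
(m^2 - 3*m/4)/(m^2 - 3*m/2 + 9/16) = 4*m/(4*m - 3)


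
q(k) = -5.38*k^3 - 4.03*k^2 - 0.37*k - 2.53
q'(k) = -16.14*k^2 - 8.06*k - 0.37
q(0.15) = -2.69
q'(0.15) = -1.94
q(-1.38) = 4.44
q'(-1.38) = -19.98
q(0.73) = -7.04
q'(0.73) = -14.85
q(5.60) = -1075.80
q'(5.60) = -551.66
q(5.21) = -874.69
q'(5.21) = -480.47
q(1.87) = -52.50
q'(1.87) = -71.88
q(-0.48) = -2.69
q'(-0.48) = -0.22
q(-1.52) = 7.62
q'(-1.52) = -25.41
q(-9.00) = 3596.39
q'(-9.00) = -1235.17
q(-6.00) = 1016.69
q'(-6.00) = -533.05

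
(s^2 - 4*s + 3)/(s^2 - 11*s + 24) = (s - 1)/(s - 8)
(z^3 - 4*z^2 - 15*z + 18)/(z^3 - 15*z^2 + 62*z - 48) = (z + 3)/(z - 8)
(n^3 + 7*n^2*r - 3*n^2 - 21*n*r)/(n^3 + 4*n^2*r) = (n^2 + 7*n*r - 3*n - 21*r)/(n*(n + 4*r))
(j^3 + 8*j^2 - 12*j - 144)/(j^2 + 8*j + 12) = (j^2 + 2*j - 24)/(j + 2)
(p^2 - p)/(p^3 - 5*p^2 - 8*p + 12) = p/(p^2 - 4*p - 12)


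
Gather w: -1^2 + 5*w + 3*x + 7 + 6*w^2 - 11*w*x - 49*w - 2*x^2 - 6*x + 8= 6*w^2 + w*(-11*x - 44) - 2*x^2 - 3*x + 14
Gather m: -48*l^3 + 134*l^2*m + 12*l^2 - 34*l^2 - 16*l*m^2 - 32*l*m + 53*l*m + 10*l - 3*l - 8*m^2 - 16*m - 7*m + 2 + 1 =-48*l^3 - 22*l^2 + 7*l + m^2*(-16*l - 8) + m*(134*l^2 + 21*l - 23) + 3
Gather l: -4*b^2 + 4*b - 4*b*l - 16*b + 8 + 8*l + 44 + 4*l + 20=-4*b^2 - 12*b + l*(12 - 4*b) + 72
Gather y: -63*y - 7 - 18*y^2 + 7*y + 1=-18*y^2 - 56*y - 6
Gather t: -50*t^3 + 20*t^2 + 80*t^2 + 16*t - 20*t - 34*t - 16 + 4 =-50*t^3 + 100*t^2 - 38*t - 12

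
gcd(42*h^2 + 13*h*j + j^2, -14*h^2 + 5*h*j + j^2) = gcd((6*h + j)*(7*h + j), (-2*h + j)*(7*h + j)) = 7*h + j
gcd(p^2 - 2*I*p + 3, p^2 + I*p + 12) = p - 3*I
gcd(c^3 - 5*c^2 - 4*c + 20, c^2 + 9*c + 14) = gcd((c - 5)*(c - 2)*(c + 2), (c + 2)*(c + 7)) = c + 2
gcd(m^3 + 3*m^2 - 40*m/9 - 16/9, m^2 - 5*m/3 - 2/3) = m + 1/3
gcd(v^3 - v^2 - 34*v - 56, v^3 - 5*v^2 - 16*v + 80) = v + 4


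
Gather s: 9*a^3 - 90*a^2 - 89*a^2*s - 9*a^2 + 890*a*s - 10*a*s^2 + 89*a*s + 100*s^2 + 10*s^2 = 9*a^3 - 99*a^2 + s^2*(110 - 10*a) + s*(-89*a^2 + 979*a)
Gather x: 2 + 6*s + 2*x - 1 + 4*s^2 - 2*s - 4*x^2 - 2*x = 4*s^2 + 4*s - 4*x^2 + 1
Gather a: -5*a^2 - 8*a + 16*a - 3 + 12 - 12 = -5*a^2 + 8*a - 3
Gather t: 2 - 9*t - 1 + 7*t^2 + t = 7*t^2 - 8*t + 1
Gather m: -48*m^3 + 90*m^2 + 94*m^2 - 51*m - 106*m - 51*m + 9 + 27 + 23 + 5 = -48*m^3 + 184*m^2 - 208*m + 64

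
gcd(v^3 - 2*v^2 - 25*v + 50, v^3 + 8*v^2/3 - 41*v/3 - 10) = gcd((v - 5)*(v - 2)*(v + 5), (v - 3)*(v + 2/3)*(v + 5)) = v + 5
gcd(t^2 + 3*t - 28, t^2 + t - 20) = t - 4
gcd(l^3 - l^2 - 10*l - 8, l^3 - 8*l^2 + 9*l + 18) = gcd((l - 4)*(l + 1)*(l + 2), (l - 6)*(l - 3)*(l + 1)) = l + 1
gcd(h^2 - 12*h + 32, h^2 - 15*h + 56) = h - 8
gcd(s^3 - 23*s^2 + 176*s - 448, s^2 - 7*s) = s - 7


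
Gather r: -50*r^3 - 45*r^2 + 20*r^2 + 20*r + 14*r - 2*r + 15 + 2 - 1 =-50*r^3 - 25*r^2 + 32*r + 16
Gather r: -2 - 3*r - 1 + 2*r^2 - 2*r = 2*r^2 - 5*r - 3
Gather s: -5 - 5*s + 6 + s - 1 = -4*s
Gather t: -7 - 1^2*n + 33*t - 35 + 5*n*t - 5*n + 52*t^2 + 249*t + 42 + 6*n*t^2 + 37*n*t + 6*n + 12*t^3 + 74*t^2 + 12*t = 12*t^3 + t^2*(6*n + 126) + t*(42*n + 294)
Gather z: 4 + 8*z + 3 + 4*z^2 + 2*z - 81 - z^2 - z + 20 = 3*z^2 + 9*z - 54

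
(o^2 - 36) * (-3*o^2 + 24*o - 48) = -3*o^4 + 24*o^3 + 60*o^2 - 864*o + 1728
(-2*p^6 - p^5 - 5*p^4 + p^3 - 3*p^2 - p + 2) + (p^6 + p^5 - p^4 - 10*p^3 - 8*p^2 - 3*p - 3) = -p^6 - 6*p^4 - 9*p^3 - 11*p^2 - 4*p - 1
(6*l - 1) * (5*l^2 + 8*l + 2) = 30*l^3 + 43*l^2 + 4*l - 2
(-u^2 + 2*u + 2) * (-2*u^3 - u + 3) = 2*u^5 - 4*u^4 - 3*u^3 - 5*u^2 + 4*u + 6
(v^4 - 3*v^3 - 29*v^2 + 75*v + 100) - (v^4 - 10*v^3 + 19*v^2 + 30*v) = 7*v^3 - 48*v^2 + 45*v + 100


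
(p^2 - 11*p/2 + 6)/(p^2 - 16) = (p - 3/2)/(p + 4)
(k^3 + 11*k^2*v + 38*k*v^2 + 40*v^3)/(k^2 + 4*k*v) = k + 7*v + 10*v^2/k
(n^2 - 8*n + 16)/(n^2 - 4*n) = (n - 4)/n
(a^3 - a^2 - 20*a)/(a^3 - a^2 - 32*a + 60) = a*(a + 4)/(a^2 + 4*a - 12)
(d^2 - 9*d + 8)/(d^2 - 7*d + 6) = (d - 8)/(d - 6)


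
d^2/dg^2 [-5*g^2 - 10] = -10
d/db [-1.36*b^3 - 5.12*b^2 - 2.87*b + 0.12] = -4.08*b^2 - 10.24*b - 2.87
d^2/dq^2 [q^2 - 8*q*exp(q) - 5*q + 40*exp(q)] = -8*q*exp(q) + 24*exp(q) + 2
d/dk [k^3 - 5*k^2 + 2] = k*(3*k - 10)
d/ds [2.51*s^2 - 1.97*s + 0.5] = 5.02*s - 1.97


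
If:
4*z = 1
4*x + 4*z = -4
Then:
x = -5/4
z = 1/4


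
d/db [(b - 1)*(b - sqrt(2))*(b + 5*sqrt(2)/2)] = 3*b^2 - 2*b + 3*sqrt(2)*b - 5 - 3*sqrt(2)/2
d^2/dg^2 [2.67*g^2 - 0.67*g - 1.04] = 5.34000000000000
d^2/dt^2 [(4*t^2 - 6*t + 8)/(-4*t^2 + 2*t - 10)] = 2*(8*t^3 + 12*t^2 - 66*t + 1)/(8*t^6 - 12*t^5 + 66*t^4 - 61*t^3 + 165*t^2 - 75*t + 125)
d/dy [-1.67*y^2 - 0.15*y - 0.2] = -3.34*y - 0.15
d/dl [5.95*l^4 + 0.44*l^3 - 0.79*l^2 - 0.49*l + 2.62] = 23.8*l^3 + 1.32*l^2 - 1.58*l - 0.49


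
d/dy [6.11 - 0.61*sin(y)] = -0.61*cos(y)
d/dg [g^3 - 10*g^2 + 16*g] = 3*g^2 - 20*g + 16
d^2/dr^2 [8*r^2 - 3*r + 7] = 16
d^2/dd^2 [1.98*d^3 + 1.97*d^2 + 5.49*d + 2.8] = 11.88*d + 3.94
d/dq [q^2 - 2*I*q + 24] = 2*q - 2*I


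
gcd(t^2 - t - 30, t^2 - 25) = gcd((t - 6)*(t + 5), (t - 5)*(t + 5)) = t + 5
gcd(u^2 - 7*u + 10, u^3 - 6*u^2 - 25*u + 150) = u - 5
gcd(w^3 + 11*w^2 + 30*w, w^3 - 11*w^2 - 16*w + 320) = w + 5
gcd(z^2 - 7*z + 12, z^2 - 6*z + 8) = z - 4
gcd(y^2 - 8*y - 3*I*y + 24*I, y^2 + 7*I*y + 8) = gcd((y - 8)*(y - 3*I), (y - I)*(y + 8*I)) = 1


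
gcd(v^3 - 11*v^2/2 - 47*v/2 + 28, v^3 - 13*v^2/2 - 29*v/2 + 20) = v^2 - 9*v + 8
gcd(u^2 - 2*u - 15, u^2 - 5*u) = u - 5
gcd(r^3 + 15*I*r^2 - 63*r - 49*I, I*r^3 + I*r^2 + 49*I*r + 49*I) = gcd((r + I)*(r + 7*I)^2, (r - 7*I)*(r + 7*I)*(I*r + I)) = r + 7*I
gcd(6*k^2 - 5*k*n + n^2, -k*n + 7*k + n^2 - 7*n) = 1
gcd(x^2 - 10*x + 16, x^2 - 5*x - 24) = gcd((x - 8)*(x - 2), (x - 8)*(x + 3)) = x - 8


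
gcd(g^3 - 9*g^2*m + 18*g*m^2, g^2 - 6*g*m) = g^2 - 6*g*m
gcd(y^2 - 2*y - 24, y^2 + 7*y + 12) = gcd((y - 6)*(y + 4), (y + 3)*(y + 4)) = y + 4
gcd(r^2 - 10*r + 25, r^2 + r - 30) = r - 5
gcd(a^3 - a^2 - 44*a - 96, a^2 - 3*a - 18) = a + 3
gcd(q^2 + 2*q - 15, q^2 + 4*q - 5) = q + 5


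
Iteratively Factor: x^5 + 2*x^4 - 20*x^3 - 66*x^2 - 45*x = (x + 1)*(x^4 + x^3 - 21*x^2 - 45*x) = (x - 5)*(x + 1)*(x^3 + 6*x^2 + 9*x) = x*(x - 5)*(x + 1)*(x^2 + 6*x + 9) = x*(x - 5)*(x + 1)*(x + 3)*(x + 3)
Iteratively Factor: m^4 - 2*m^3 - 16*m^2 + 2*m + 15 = (m - 5)*(m^3 + 3*m^2 - m - 3) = (m - 5)*(m - 1)*(m^2 + 4*m + 3) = (m - 5)*(m - 1)*(m + 3)*(m + 1)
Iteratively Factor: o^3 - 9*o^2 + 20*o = (o - 5)*(o^2 - 4*o) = (o - 5)*(o - 4)*(o)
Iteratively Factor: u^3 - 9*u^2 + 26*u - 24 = (u - 4)*(u^2 - 5*u + 6) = (u - 4)*(u - 2)*(u - 3)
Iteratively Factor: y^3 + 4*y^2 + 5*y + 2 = (y + 2)*(y^2 + 2*y + 1) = (y + 1)*(y + 2)*(y + 1)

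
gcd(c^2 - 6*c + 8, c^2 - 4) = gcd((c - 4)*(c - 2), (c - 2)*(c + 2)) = c - 2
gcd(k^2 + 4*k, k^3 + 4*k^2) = k^2 + 4*k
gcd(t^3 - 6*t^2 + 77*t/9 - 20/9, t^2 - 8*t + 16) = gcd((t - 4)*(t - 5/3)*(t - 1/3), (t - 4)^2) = t - 4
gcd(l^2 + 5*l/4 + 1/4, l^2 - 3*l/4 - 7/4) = l + 1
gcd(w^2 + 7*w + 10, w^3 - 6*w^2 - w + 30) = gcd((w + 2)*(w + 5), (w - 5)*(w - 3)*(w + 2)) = w + 2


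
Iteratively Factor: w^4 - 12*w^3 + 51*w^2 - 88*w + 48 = (w - 4)*(w^3 - 8*w^2 + 19*w - 12) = (w - 4)*(w - 3)*(w^2 - 5*w + 4) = (w - 4)^2*(w - 3)*(w - 1)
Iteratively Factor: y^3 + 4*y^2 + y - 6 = (y + 3)*(y^2 + y - 2) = (y - 1)*(y + 3)*(y + 2)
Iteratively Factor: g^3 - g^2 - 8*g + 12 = (g - 2)*(g^2 + g - 6) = (g - 2)*(g + 3)*(g - 2)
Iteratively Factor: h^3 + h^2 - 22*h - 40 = (h + 4)*(h^2 - 3*h - 10) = (h + 2)*(h + 4)*(h - 5)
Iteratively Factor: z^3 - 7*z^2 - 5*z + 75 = (z + 3)*(z^2 - 10*z + 25) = (z - 5)*(z + 3)*(z - 5)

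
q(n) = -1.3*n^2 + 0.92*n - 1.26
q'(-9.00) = 24.32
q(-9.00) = -114.84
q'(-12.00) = 32.12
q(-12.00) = -199.50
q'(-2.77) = 8.12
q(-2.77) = -13.78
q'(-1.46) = 4.72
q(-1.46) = -5.37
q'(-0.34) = 1.80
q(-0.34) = -1.72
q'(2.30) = -5.06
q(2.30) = -6.02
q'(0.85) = -1.29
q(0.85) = -1.42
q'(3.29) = -7.63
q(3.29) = -12.30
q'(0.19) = 0.43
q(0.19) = -1.13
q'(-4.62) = 12.93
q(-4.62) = -33.26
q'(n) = 0.92 - 2.6*n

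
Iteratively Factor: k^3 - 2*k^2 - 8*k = (k - 4)*(k^2 + 2*k) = k*(k - 4)*(k + 2)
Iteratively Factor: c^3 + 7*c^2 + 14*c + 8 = (c + 2)*(c^2 + 5*c + 4) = (c + 2)*(c + 4)*(c + 1)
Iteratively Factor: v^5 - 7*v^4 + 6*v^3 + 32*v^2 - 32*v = (v - 4)*(v^4 - 3*v^3 - 6*v^2 + 8*v) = (v - 4)^2*(v^3 + v^2 - 2*v) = (v - 4)^2*(v + 2)*(v^2 - v) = v*(v - 4)^2*(v + 2)*(v - 1)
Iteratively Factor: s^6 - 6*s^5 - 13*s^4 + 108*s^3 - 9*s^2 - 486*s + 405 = (s + 3)*(s^5 - 9*s^4 + 14*s^3 + 66*s^2 - 207*s + 135) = (s - 1)*(s + 3)*(s^4 - 8*s^3 + 6*s^2 + 72*s - 135) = (s - 1)*(s + 3)^2*(s^3 - 11*s^2 + 39*s - 45) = (s - 3)*(s - 1)*(s + 3)^2*(s^2 - 8*s + 15) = (s - 5)*(s - 3)*(s - 1)*(s + 3)^2*(s - 3)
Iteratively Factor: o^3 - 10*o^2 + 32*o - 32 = (o - 4)*(o^2 - 6*o + 8) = (o - 4)^2*(o - 2)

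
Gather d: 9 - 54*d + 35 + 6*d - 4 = 40 - 48*d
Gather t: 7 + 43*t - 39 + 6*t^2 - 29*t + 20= 6*t^2 + 14*t - 12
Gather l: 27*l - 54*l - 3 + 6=3 - 27*l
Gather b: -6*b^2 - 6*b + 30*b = -6*b^2 + 24*b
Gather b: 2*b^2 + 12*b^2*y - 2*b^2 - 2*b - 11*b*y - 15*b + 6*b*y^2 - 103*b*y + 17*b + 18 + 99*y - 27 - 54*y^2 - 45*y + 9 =12*b^2*y + b*(6*y^2 - 114*y) - 54*y^2 + 54*y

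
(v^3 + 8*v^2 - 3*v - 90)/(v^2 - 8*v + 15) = (v^2 + 11*v + 30)/(v - 5)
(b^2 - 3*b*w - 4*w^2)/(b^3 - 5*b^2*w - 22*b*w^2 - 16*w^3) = (-b + 4*w)/(-b^2 + 6*b*w + 16*w^2)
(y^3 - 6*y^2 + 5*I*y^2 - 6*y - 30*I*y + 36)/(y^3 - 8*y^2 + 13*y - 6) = (y^2 + 5*I*y - 6)/(y^2 - 2*y + 1)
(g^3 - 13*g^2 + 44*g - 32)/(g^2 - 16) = (g^2 - 9*g + 8)/(g + 4)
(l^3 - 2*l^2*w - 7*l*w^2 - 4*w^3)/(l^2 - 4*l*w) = l + 2*w + w^2/l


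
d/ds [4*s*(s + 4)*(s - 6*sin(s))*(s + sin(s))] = 4*s*(s + 4)*(s - 6*sin(s))*(cos(s) + 1) - 4*s*(s + 4)*(s + sin(s))*(6*cos(s) - 1) + 4*s*(s - 6*sin(s))*(s + sin(s)) + 4*(s + 4)*(s - 6*sin(s))*(s + sin(s))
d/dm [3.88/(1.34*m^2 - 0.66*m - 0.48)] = (2.5608 - 10.3984*m)/(-1.34*m^2 + 0.66*m + 0.48)^2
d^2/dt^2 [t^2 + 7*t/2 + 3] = 2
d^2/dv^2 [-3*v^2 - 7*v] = -6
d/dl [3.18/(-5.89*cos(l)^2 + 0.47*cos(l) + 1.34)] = (1.4946 - 37.4604*cos(l))*sin(l)/(-5.89*cos(l)^2 + 0.47*cos(l) + 1.34)^2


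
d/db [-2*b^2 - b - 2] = -4*b - 1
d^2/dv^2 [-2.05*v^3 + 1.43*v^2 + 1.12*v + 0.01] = 2.86 - 12.3*v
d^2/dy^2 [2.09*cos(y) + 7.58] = -2.09*cos(y)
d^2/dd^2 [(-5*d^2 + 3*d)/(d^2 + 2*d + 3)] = 2*(13*d^3 + 45*d^2 - 27*d - 63)/(d^6 + 6*d^5 + 21*d^4 + 44*d^3 + 63*d^2 + 54*d + 27)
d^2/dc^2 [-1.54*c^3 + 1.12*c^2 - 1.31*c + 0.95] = 2.24 - 9.24*c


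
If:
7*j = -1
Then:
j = -1/7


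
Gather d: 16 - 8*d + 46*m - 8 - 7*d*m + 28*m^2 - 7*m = d*(-7*m - 8) + 28*m^2 + 39*m + 8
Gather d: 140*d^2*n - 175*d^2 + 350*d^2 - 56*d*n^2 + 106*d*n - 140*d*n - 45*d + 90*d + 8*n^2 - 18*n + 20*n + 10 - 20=d^2*(140*n + 175) + d*(-56*n^2 - 34*n + 45) + 8*n^2 + 2*n - 10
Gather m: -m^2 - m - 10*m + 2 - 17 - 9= -m^2 - 11*m - 24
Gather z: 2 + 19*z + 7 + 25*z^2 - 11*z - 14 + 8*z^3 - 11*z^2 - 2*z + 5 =8*z^3 + 14*z^2 + 6*z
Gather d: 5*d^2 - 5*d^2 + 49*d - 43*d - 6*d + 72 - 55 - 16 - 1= 0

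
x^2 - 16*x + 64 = (x - 8)^2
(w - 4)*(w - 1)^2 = w^3 - 6*w^2 + 9*w - 4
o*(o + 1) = o^2 + o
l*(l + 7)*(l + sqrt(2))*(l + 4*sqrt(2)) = l^4 + 7*l^3 + 5*sqrt(2)*l^3 + 8*l^2 + 35*sqrt(2)*l^2 + 56*l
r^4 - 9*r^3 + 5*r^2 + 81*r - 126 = (r - 7)*(r - 3)*(r - 2)*(r + 3)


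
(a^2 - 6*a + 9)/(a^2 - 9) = (a - 3)/(a + 3)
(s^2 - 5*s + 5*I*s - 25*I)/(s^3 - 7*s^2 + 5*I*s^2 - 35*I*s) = (s - 5)/(s*(s - 7))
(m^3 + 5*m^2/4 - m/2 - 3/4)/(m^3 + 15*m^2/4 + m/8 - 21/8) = 2*(m + 1)/(2*m + 7)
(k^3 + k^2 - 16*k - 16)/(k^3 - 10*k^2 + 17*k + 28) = (k + 4)/(k - 7)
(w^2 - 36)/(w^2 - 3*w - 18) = (w + 6)/(w + 3)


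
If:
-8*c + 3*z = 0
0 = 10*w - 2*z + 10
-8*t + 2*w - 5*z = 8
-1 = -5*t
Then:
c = -87/92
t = 1/5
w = -173/115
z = -58/23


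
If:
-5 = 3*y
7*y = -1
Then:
No Solution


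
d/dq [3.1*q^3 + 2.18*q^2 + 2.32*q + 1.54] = 9.3*q^2 + 4.36*q + 2.32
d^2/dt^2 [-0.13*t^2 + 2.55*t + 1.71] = -0.260000000000000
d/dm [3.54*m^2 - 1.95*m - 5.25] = 7.08*m - 1.95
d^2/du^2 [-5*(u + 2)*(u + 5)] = -10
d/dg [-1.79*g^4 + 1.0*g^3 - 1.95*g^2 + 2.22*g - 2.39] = -7.16*g^3 + 3.0*g^2 - 3.9*g + 2.22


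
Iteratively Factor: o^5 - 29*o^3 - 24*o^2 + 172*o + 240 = (o - 3)*(o^4 + 3*o^3 - 20*o^2 - 84*o - 80) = (o - 3)*(o + 4)*(o^3 - o^2 - 16*o - 20) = (o - 5)*(o - 3)*(o + 4)*(o^2 + 4*o + 4) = (o - 5)*(o - 3)*(o + 2)*(o + 4)*(o + 2)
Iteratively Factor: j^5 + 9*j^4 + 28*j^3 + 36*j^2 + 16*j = (j + 1)*(j^4 + 8*j^3 + 20*j^2 + 16*j) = j*(j + 1)*(j^3 + 8*j^2 + 20*j + 16) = j*(j + 1)*(j + 2)*(j^2 + 6*j + 8) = j*(j + 1)*(j + 2)^2*(j + 4)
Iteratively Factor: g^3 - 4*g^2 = (g)*(g^2 - 4*g) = g*(g - 4)*(g)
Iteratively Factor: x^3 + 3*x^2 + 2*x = (x)*(x^2 + 3*x + 2) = x*(x + 1)*(x + 2)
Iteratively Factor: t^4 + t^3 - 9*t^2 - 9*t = (t + 3)*(t^3 - 2*t^2 - 3*t) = (t - 3)*(t + 3)*(t^2 + t) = t*(t - 3)*(t + 3)*(t + 1)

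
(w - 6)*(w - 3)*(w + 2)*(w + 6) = w^4 - w^3 - 42*w^2 + 36*w + 216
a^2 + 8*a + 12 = (a + 2)*(a + 6)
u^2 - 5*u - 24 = (u - 8)*(u + 3)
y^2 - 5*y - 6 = (y - 6)*(y + 1)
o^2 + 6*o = o*(o + 6)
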